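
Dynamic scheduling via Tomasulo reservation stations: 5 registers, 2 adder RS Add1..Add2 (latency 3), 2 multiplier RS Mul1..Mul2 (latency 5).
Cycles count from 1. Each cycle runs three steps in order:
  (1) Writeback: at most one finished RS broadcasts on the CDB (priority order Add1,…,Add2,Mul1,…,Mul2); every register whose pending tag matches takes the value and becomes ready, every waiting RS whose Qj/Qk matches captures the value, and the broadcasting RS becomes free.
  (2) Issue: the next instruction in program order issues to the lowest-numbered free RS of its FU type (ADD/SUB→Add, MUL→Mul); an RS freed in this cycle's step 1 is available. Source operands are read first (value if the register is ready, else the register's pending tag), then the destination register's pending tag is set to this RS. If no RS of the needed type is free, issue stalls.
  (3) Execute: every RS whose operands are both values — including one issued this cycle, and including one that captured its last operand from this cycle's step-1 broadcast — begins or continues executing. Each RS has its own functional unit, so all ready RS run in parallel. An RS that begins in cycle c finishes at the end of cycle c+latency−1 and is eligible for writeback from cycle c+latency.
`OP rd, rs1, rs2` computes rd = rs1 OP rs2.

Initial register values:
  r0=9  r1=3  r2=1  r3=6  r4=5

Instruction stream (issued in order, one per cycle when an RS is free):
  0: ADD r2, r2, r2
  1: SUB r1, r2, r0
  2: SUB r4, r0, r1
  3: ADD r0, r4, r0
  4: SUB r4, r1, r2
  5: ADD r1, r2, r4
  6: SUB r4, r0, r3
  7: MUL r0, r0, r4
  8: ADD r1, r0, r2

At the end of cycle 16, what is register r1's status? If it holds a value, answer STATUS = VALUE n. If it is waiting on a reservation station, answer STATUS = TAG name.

cycle 1: issue ADD r2<-Add1 // r0:9,r1:3,r2:Add1,r3:6,r4:5
cycle 2: issue SUB r1<-Add2 // r0:9,r1:Add2,r2:Add1,r3:6,r4:5
cycle 3: stall // r0:9,r1:Add2,r2:Add1,r3:6,r4:5
cycle 4: CDB Add1=2; issue SUB r4<-Add1 // r0:9,r1:Add2,r2:2,r3:6,r4:Add1
cycle 5: stall // r0:9,r1:Add2,r2:2,r3:6,r4:Add1
cycle 6: stall // r0:9,r1:Add2,r2:2,r3:6,r4:Add1
cycle 7: CDB Add2=-7; issue ADD r0<-Add2 // r0:Add2,r1:-7,r2:2,r3:6,r4:Add1
cycle 8: stall // r0:Add2,r1:-7,r2:2,r3:6,r4:Add1
cycle 9: stall // r0:Add2,r1:-7,r2:2,r3:6,r4:Add1
cycle 10: CDB Add1=16; issue SUB r4<-Add1 // r0:Add2,r1:-7,r2:2,r3:6,r4:Add1
cycle 11: stall // r0:Add2,r1:-7,r2:2,r3:6,r4:Add1
cycle 12: stall // r0:Add2,r1:-7,r2:2,r3:6,r4:Add1
cycle 13: CDB Add1=-9; issue ADD r1<-Add1 // r0:Add2,r1:Add1,r2:2,r3:6,r4:-9
cycle 14: CDB Add2=25; issue SUB r4<-Add2 // r0:25,r1:Add1,r2:2,r3:6,r4:Add2
cycle 15: issue MUL r0<-Mul1 // r0:Mul1,r1:Add1,r2:2,r3:6,r4:Add2
cycle 16: CDB Add1=-7; issue ADD r1<-Add1 // r0:Mul1,r1:Add1,r2:2,r3:6,r4:Add2

STATUS = TAG Add1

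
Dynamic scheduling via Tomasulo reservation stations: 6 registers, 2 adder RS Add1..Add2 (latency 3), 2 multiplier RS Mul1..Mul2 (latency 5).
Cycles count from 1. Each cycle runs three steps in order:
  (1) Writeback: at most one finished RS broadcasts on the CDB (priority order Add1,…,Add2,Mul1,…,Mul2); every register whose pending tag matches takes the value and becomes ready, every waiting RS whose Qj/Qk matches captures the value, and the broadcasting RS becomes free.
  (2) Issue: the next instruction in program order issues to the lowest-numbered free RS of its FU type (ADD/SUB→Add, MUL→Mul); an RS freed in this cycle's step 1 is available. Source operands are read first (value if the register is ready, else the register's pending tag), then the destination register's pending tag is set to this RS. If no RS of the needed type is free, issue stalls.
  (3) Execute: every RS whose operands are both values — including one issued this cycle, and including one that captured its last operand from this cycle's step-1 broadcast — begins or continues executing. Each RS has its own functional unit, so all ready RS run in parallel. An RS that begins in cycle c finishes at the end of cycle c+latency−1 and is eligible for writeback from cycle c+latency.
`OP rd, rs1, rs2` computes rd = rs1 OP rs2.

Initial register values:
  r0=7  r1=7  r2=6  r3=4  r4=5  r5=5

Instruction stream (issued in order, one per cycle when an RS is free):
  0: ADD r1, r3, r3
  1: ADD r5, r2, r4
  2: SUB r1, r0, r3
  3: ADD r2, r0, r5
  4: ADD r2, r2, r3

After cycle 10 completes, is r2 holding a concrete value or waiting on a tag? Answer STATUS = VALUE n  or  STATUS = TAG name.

cycle 1: issue ADD r1<-Add1 // r0:7,r1:Add1,r2:6,r3:4,r4:5,r5:5
cycle 2: issue ADD r5<-Add2 // r0:7,r1:Add1,r2:6,r3:4,r4:5,r5:Add2
cycle 3: stall // r0:7,r1:Add1,r2:6,r3:4,r4:5,r5:Add2
cycle 4: CDB Add1=8; issue SUB r1<-Add1 // r0:7,r1:Add1,r2:6,r3:4,r4:5,r5:Add2
cycle 5: CDB Add2=11; issue ADD r2<-Add2 // r0:7,r1:Add1,r2:Add2,r3:4,r4:5,r5:11
cycle 6: stall // r0:7,r1:Add1,r2:Add2,r3:4,r4:5,r5:11
cycle 7: CDB Add1=3; issue ADD r2<-Add1 // r0:7,r1:3,r2:Add1,r3:4,r4:5,r5:11
cycle 8: CDB Add2=18 // r0:7,r1:3,r2:Add1,r3:4,r4:5,r5:11
cycle 9: - // r0:7,r1:3,r2:Add1,r3:4,r4:5,r5:11
cycle 10: - // r0:7,r1:3,r2:Add1,r3:4,r4:5,r5:11

STATUS = TAG Add1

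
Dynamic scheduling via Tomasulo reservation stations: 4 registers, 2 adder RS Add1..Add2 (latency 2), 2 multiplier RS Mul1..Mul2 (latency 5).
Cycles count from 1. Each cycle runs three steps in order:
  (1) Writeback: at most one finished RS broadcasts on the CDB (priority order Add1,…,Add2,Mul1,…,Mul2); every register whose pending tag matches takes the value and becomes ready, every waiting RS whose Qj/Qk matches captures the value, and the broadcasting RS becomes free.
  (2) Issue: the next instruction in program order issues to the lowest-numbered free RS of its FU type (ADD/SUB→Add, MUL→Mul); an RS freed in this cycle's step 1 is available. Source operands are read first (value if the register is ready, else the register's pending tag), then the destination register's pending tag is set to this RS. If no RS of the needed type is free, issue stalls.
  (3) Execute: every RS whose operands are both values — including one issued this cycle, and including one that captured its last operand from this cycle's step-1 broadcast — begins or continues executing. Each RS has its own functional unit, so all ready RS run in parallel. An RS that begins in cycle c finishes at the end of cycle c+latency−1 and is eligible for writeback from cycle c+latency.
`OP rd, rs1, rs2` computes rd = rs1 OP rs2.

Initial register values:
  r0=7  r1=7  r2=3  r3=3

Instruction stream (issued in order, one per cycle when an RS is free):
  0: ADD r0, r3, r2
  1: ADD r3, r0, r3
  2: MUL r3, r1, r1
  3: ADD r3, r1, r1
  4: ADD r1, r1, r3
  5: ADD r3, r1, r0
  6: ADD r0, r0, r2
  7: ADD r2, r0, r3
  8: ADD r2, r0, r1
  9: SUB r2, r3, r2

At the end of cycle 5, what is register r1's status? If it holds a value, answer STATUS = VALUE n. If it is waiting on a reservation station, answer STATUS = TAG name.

c1: issue ADD r0<-Add1 | r0:Add1,r1:7,r2:3,r3:3
c2: issue ADD r3<-Add2 | r0:Add1,r1:7,r2:3,r3:Add2
c3: CDB Add1=6; issue MUL r3<-Mul1 | r0:6,r1:7,r2:3,r3:Mul1
c4: issue ADD r3<-Add1 | r0:6,r1:7,r2:3,r3:Add1
c5: CDB Add2=9; issue ADD r1<-Add2 | r0:6,r1:Add2,r2:3,r3:Add1

STATUS = TAG Add2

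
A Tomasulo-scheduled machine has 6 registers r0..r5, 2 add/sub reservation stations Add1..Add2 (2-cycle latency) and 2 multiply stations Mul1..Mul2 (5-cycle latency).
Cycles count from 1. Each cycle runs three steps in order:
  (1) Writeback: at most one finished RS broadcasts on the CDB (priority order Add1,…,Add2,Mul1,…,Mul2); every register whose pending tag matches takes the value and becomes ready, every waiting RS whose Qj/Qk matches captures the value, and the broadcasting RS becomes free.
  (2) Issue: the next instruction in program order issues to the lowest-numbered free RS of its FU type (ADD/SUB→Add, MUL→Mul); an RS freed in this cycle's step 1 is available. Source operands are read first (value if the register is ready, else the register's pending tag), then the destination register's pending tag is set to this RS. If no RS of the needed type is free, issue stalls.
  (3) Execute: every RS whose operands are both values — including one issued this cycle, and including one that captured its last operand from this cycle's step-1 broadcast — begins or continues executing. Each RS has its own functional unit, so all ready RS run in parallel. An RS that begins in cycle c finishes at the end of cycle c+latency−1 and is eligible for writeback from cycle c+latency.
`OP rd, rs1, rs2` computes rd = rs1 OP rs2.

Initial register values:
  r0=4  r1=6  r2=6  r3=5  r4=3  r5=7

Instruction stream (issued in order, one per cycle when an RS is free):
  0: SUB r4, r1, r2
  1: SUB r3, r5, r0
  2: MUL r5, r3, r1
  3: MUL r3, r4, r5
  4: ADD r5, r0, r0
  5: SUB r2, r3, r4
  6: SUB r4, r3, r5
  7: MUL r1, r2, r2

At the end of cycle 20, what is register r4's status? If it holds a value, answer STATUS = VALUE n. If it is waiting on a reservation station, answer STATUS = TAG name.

STATUS = VALUE -8

  c1: issue SUB r4<-Add1  regs: r0:4,r1:6,r2:6,r3:5,r4:Add1,r5:7
  c2: issue SUB r3<-Add2  regs: r0:4,r1:6,r2:6,r3:Add2,r4:Add1,r5:7
  c3: CDB Add1=0; issue MUL r5<-Mul1  regs: r0:4,r1:6,r2:6,r3:Add2,r4:0,r5:Mul1
  c4: CDB Add2=3; issue MUL r3<-Mul2  regs: r0:4,r1:6,r2:6,r3:Mul2,r4:0,r5:Mul1
  c5: issue ADD r5<-Add1  regs: r0:4,r1:6,r2:6,r3:Mul2,r4:0,r5:Add1
  c6: issue SUB r2<-Add2  regs: r0:4,r1:6,r2:Add2,r3:Mul2,r4:0,r5:Add1
  c7: CDB Add1=8; issue SUB r4<-Add1  regs: r0:4,r1:6,r2:Add2,r3:Mul2,r4:Add1,r5:8
  c8: stall  regs: r0:4,r1:6,r2:Add2,r3:Mul2,r4:Add1,r5:8
  c9: CDB Mul1=18; issue MUL r1<-Mul1  regs: r0:4,r1:Mul1,r2:Add2,r3:Mul2,r4:Add1,r5:8
  c10: -  regs: r0:4,r1:Mul1,r2:Add2,r3:Mul2,r4:Add1,r5:8
  c11: -  regs: r0:4,r1:Mul1,r2:Add2,r3:Mul2,r4:Add1,r5:8
  c12: -  regs: r0:4,r1:Mul1,r2:Add2,r3:Mul2,r4:Add1,r5:8
  c13: -  regs: r0:4,r1:Mul1,r2:Add2,r3:Mul2,r4:Add1,r5:8
  c14: CDB Mul2=0  regs: r0:4,r1:Mul1,r2:Add2,r3:0,r4:Add1,r5:8
  c15: -  regs: r0:4,r1:Mul1,r2:Add2,r3:0,r4:Add1,r5:8
  c16: CDB Add1=-8  regs: r0:4,r1:Mul1,r2:Add2,r3:0,r4:-8,r5:8
  c17: CDB Add2=0  regs: r0:4,r1:Mul1,r2:0,r3:0,r4:-8,r5:8
  c18: -  regs: r0:4,r1:Mul1,r2:0,r3:0,r4:-8,r5:8
  c19: -  regs: r0:4,r1:Mul1,r2:0,r3:0,r4:-8,r5:8
  c20: -  regs: r0:4,r1:Mul1,r2:0,r3:0,r4:-8,r5:8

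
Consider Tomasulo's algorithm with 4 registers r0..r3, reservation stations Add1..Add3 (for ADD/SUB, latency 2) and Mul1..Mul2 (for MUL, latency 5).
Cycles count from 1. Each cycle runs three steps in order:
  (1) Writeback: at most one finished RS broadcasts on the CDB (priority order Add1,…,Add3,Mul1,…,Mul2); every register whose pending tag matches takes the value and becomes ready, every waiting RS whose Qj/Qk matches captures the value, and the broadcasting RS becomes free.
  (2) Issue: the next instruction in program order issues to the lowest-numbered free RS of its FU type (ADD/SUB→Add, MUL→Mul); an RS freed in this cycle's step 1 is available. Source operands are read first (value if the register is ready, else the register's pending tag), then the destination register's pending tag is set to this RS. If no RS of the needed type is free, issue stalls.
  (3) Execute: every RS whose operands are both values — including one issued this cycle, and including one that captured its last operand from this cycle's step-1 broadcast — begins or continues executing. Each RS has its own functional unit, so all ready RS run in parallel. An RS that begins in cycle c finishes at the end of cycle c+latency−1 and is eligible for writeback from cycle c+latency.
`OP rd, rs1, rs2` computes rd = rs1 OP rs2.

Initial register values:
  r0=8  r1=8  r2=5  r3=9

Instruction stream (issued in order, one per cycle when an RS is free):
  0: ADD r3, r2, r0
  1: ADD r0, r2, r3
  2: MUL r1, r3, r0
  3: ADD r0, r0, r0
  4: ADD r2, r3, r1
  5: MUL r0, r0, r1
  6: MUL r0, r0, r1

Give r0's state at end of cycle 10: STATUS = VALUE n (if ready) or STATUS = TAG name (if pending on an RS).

STATUS = TAG Mul1

  c1: issue ADD r3<-Add1  regs: r0:8,r1:8,r2:5,r3:Add1
  c2: issue ADD r0<-Add2  regs: r0:Add2,r1:8,r2:5,r3:Add1
  c3: CDB Add1=13; issue MUL r1<-Mul1  regs: r0:Add2,r1:Mul1,r2:5,r3:13
  c4: issue ADD r0<-Add1  regs: r0:Add1,r1:Mul1,r2:5,r3:13
  c5: CDB Add2=18; issue ADD r2<-Add2  regs: r0:Add1,r1:Mul1,r2:Add2,r3:13
  c6: issue MUL r0<-Mul2  regs: r0:Mul2,r1:Mul1,r2:Add2,r3:13
  c7: CDB Add1=36; stall  regs: r0:Mul2,r1:Mul1,r2:Add2,r3:13
  c8: stall  regs: r0:Mul2,r1:Mul1,r2:Add2,r3:13
  c9: stall  regs: r0:Mul2,r1:Mul1,r2:Add2,r3:13
  c10: CDB Mul1=234; issue MUL r0<-Mul1  regs: r0:Mul1,r1:234,r2:Add2,r3:13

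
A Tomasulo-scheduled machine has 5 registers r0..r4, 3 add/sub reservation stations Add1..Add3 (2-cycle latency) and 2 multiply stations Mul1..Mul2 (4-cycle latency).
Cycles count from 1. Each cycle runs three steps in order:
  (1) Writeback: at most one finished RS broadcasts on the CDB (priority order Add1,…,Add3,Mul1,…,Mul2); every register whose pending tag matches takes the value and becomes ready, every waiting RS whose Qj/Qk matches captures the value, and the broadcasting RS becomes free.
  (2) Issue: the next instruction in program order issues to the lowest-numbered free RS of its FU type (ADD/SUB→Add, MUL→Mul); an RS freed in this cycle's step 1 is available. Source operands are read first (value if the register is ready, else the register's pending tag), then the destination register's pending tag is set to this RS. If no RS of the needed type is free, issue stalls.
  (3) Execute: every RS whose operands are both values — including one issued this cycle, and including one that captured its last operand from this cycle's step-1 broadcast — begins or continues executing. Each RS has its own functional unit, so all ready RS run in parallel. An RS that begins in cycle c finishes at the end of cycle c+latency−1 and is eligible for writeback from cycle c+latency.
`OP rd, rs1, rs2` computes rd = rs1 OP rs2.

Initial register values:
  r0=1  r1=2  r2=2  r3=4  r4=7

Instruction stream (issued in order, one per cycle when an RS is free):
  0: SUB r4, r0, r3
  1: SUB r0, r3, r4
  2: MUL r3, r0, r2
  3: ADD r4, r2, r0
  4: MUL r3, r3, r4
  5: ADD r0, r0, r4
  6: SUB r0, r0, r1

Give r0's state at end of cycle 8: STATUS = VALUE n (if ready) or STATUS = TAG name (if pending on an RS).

STATUS = TAG Add1

  c1: issue SUB r4<-Add1  regs: r0:1,r1:2,r2:2,r3:4,r4:Add1
  c2: issue SUB r0<-Add2  regs: r0:Add2,r1:2,r2:2,r3:4,r4:Add1
  c3: CDB Add1=-3; issue MUL r3<-Mul1  regs: r0:Add2,r1:2,r2:2,r3:Mul1,r4:-3
  c4: issue ADD r4<-Add1  regs: r0:Add2,r1:2,r2:2,r3:Mul1,r4:Add1
  c5: CDB Add2=7; issue MUL r3<-Mul2  regs: r0:7,r1:2,r2:2,r3:Mul2,r4:Add1
  c6: issue ADD r0<-Add2  regs: r0:Add2,r1:2,r2:2,r3:Mul2,r4:Add1
  c7: CDB Add1=9; issue SUB r0<-Add1  regs: r0:Add1,r1:2,r2:2,r3:Mul2,r4:9
  c8: -  regs: r0:Add1,r1:2,r2:2,r3:Mul2,r4:9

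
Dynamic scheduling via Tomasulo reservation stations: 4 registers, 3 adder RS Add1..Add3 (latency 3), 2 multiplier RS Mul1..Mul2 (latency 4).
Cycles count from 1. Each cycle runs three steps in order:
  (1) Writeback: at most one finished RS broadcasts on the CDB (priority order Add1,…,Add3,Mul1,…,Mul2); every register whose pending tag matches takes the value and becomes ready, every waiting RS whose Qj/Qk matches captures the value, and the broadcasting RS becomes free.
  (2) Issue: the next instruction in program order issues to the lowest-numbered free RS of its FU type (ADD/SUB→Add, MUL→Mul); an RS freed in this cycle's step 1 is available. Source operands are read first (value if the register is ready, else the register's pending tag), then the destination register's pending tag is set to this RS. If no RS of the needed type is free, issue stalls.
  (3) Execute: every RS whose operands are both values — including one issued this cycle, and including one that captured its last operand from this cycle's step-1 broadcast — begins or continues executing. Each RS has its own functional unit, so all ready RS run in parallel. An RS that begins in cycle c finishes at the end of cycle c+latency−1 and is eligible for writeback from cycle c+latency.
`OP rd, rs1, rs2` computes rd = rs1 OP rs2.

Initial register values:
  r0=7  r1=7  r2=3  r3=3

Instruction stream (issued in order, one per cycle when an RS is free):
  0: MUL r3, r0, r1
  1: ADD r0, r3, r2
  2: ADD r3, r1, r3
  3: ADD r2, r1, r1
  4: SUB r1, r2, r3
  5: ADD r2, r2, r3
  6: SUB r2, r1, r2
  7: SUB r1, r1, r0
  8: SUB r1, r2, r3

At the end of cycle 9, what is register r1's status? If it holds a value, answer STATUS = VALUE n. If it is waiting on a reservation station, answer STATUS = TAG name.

  c1: issue MUL r3<-Mul1  regs: r0:7,r1:7,r2:3,r3:Mul1
  c2: issue ADD r0<-Add1  regs: r0:Add1,r1:7,r2:3,r3:Mul1
  c3: issue ADD r3<-Add2  regs: r0:Add1,r1:7,r2:3,r3:Add2
  c4: issue ADD r2<-Add3  regs: r0:Add1,r1:7,r2:Add3,r3:Add2
  c5: CDB Mul1=49; stall  regs: r0:Add1,r1:7,r2:Add3,r3:Add2
  c6: stall  regs: r0:Add1,r1:7,r2:Add3,r3:Add2
  c7: CDB Add3=14; issue SUB r1<-Add3  regs: r0:Add1,r1:Add3,r2:14,r3:Add2
  c8: CDB Add1=52; issue ADD r2<-Add1  regs: r0:52,r1:Add3,r2:Add1,r3:Add2
  c9: CDB Add2=56; issue SUB r2<-Add2  regs: r0:52,r1:Add3,r2:Add2,r3:56

STATUS = TAG Add3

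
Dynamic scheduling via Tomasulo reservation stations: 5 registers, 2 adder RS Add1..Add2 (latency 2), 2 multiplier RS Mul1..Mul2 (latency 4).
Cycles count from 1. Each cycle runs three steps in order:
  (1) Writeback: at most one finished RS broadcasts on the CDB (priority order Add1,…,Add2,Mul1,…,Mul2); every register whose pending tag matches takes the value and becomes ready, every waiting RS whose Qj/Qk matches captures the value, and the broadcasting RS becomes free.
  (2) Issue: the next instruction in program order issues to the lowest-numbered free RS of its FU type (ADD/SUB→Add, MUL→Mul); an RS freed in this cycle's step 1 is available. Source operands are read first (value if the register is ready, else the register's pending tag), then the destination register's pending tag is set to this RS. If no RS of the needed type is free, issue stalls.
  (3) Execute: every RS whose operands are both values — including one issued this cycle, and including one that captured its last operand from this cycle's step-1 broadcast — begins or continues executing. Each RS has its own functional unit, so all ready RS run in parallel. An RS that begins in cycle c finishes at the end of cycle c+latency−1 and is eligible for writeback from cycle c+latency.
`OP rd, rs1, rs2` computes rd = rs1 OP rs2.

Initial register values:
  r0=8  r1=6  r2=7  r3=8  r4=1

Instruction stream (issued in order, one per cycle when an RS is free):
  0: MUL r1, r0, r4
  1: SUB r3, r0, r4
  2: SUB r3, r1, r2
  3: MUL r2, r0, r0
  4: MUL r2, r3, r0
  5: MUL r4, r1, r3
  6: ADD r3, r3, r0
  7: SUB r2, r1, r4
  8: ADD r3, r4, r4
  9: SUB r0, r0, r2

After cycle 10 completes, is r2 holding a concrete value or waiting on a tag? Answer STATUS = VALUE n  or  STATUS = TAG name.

c1: issue MUL r1<-Mul1 | r0:8,r1:Mul1,r2:7,r3:8,r4:1
c2: issue SUB r3<-Add1 | r0:8,r1:Mul1,r2:7,r3:Add1,r4:1
c3: issue SUB r3<-Add2 | r0:8,r1:Mul1,r2:7,r3:Add2,r4:1
c4: CDB Add1=7; issue MUL r2<-Mul2 | r0:8,r1:Mul1,r2:Mul2,r3:Add2,r4:1
c5: CDB Mul1=8; issue MUL r2<-Mul1 | r0:8,r1:8,r2:Mul1,r3:Add2,r4:1
c6: stall | r0:8,r1:8,r2:Mul1,r3:Add2,r4:1
c7: CDB Add2=1; stall | r0:8,r1:8,r2:Mul1,r3:1,r4:1
c8: CDB Mul2=64; issue MUL r4<-Mul2 | r0:8,r1:8,r2:Mul1,r3:1,r4:Mul2
c9: issue ADD r3<-Add1 | r0:8,r1:8,r2:Mul1,r3:Add1,r4:Mul2
c10: issue SUB r2<-Add2 | r0:8,r1:8,r2:Add2,r3:Add1,r4:Mul2

STATUS = TAG Add2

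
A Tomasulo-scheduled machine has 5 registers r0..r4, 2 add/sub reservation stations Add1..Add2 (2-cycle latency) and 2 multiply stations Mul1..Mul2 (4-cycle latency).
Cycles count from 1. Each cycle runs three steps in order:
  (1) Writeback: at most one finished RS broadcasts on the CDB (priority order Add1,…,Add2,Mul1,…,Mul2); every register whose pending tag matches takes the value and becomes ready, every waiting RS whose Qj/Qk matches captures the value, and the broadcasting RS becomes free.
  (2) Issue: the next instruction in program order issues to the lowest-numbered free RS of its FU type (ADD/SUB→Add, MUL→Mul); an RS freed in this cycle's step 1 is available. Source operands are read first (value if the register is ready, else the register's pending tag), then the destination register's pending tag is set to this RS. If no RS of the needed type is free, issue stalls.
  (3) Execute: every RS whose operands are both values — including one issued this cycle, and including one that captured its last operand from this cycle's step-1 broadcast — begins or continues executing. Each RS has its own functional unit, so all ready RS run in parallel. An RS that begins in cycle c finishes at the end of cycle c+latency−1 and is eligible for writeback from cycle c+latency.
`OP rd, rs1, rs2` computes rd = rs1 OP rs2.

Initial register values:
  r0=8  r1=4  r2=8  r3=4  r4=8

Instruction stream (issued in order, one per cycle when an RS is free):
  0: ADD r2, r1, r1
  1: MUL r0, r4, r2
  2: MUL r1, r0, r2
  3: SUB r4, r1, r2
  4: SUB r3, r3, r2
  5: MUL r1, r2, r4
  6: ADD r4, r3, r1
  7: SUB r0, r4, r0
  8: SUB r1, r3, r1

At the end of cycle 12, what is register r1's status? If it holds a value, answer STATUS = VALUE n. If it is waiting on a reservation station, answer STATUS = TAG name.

  c1: issue ADD r2<-Add1  regs: r0:8,r1:4,r2:Add1,r3:4,r4:8
  c2: issue MUL r0<-Mul1  regs: r0:Mul1,r1:4,r2:Add1,r3:4,r4:8
  c3: CDB Add1=8; issue MUL r1<-Mul2  regs: r0:Mul1,r1:Mul2,r2:8,r3:4,r4:8
  c4: issue SUB r4<-Add1  regs: r0:Mul1,r1:Mul2,r2:8,r3:4,r4:Add1
  c5: issue SUB r3<-Add2  regs: r0:Mul1,r1:Mul2,r2:8,r3:Add2,r4:Add1
  c6: stall  regs: r0:Mul1,r1:Mul2,r2:8,r3:Add2,r4:Add1
  c7: CDB Add2=-4; stall  regs: r0:Mul1,r1:Mul2,r2:8,r3:-4,r4:Add1
  c8: CDB Mul1=64; issue MUL r1<-Mul1  regs: r0:64,r1:Mul1,r2:8,r3:-4,r4:Add1
  c9: issue ADD r4<-Add2  regs: r0:64,r1:Mul1,r2:8,r3:-4,r4:Add2
  c10: stall  regs: r0:64,r1:Mul1,r2:8,r3:-4,r4:Add2
  c11: stall  regs: r0:64,r1:Mul1,r2:8,r3:-4,r4:Add2
  c12: CDB Mul2=512; stall  regs: r0:64,r1:Mul1,r2:8,r3:-4,r4:Add2

STATUS = TAG Mul1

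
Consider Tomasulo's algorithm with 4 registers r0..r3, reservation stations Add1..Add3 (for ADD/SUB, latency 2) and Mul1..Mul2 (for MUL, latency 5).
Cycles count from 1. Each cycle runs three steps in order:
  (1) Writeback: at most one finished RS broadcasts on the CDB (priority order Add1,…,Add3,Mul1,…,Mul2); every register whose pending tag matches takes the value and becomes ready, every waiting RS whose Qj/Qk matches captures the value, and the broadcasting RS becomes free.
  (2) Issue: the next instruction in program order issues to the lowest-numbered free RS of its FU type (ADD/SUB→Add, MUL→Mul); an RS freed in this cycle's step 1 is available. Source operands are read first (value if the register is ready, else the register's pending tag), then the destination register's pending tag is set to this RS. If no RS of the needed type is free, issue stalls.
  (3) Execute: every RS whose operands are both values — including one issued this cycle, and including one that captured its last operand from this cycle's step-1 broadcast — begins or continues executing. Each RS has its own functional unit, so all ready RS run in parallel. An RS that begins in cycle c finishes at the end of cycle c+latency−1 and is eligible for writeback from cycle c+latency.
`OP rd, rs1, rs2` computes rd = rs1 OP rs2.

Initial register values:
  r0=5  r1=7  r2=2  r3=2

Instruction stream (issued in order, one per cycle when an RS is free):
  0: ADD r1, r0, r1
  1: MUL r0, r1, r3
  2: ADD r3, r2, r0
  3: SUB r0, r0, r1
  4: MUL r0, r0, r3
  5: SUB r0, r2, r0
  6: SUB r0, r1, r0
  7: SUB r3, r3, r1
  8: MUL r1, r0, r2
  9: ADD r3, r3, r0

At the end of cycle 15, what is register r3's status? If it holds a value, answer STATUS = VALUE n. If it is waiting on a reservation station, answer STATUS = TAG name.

c1: issue ADD r1<-Add1 | r0:5,r1:Add1,r2:2,r3:2
c2: issue MUL r0<-Mul1 | r0:Mul1,r1:Add1,r2:2,r3:2
c3: CDB Add1=12; issue ADD r3<-Add1 | r0:Mul1,r1:12,r2:2,r3:Add1
c4: issue SUB r0<-Add2 | r0:Add2,r1:12,r2:2,r3:Add1
c5: issue MUL r0<-Mul2 | r0:Mul2,r1:12,r2:2,r3:Add1
c6: issue SUB r0<-Add3 | r0:Add3,r1:12,r2:2,r3:Add1
c7: stall | r0:Add3,r1:12,r2:2,r3:Add1
c8: CDB Mul1=24; stall | r0:Add3,r1:12,r2:2,r3:Add1
c9: stall | r0:Add3,r1:12,r2:2,r3:Add1
c10: CDB Add1=26; issue SUB r0<-Add1 | r0:Add1,r1:12,r2:2,r3:26
c11: CDB Add2=12; issue SUB r3<-Add2 | r0:Add1,r1:12,r2:2,r3:Add2
c12: issue MUL r1<-Mul1 | r0:Add1,r1:Mul1,r2:2,r3:Add2
c13: CDB Add2=14; issue ADD r3<-Add2 | r0:Add1,r1:Mul1,r2:2,r3:Add2
c14: - | r0:Add1,r1:Mul1,r2:2,r3:Add2
c15: - | r0:Add1,r1:Mul1,r2:2,r3:Add2

STATUS = TAG Add2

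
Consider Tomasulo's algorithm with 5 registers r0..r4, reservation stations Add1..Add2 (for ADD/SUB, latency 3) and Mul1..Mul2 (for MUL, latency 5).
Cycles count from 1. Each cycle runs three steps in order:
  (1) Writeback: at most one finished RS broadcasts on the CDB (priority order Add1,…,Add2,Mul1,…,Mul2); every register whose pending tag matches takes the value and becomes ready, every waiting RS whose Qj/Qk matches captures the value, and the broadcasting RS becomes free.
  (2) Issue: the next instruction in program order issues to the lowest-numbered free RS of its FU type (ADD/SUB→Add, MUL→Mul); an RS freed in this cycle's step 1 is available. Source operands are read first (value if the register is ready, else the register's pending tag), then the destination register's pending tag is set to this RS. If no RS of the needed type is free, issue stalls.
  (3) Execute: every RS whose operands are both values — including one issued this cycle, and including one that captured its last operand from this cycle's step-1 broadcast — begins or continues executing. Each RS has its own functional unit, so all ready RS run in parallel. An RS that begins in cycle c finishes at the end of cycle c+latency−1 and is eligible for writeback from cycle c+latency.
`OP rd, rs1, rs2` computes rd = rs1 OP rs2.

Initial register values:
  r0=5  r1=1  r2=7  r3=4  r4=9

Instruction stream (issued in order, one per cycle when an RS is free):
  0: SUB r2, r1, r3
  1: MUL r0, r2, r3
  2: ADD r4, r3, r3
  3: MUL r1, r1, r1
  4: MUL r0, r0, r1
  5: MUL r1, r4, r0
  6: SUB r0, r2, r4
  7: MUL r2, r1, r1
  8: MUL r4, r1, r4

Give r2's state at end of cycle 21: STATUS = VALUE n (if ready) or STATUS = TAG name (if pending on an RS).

  c1: issue SUB r2<-Add1  regs: r0:5,r1:1,r2:Add1,r3:4,r4:9
  c2: issue MUL r0<-Mul1  regs: r0:Mul1,r1:1,r2:Add1,r3:4,r4:9
  c3: issue ADD r4<-Add2  regs: r0:Mul1,r1:1,r2:Add1,r3:4,r4:Add2
  c4: CDB Add1=-3; issue MUL r1<-Mul2  regs: r0:Mul1,r1:Mul2,r2:-3,r3:4,r4:Add2
  c5: stall  regs: r0:Mul1,r1:Mul2,r2:-3,r3:4,r4:Add2
  c6: CDB Add2=8; stall  regs: r0:Mul1,r1:Mul2,r2:-3,r3:4,r4:8
  c7: stall  regs: r0:Mul1,r1:Mul2,r2:-3,r3:4,r4:8
  c8: stall  regs: r0:Mul1,r1:Mul2,r2:-3,r3:4,r4:8
  c9: CDB Mul1=-12; issue MUL r0<-Mul1  regs: r0:Mul1,r1:Mul2,r2:-3,r3:4,r4:8
  c10: CDB Mul2=1; issue MUL r1<-Mul2  regs: r0:Mul1,r1:Mul2,r2:-3,r3:4,r4:8
  c11: issue SUB r0<-Add1  regs: r0:Add1,r1:Mul2,r2:-3,r3:4,r4:8
  c12: stall  regs: r0:Add1,r1:Mul2,r2:-3,r3:4,r4:8
  c13: stall  regs: r0:Add1,r1:Mul2,r2:-3,r3:4,r4:8
  c14: CDB Add1=-11; stall  regs: r0:-11,r1:Mul2,r2:-3,r3:4,r4:8
  c15: CDB Mul1=-12; issue MUL r2<-Mul1  regs: r0:-11,r1:Mul2,r2:Mul1,r3:4,r4:8
  c16: stall  regs: r0:-11,r1:Mul2,r2:Mul1,r3:4,r4:8
  c17: stall  regs: r0:-11,r1:Mul2,r2:Mul1,r3:4,r4:8
  c18: stall  regs: r0:-11,r1:Mul2,r2:Mul1,r3:4,r4:8
  c19: stall  regs: r0:-11,r1:Mul2,r2:Mul1,r3:4,r4:8
  c20: CDB Mul2=-96; issue MUL r4<-Mul2  regs: r0:-11,r1:-96,r2:Mul1,r3:4,r4:Mul2
  c21: -  regs: r0:-11,r1:-96,r2:Mul1,r3:4,r4:Mul2

STATUS = TAG Mul1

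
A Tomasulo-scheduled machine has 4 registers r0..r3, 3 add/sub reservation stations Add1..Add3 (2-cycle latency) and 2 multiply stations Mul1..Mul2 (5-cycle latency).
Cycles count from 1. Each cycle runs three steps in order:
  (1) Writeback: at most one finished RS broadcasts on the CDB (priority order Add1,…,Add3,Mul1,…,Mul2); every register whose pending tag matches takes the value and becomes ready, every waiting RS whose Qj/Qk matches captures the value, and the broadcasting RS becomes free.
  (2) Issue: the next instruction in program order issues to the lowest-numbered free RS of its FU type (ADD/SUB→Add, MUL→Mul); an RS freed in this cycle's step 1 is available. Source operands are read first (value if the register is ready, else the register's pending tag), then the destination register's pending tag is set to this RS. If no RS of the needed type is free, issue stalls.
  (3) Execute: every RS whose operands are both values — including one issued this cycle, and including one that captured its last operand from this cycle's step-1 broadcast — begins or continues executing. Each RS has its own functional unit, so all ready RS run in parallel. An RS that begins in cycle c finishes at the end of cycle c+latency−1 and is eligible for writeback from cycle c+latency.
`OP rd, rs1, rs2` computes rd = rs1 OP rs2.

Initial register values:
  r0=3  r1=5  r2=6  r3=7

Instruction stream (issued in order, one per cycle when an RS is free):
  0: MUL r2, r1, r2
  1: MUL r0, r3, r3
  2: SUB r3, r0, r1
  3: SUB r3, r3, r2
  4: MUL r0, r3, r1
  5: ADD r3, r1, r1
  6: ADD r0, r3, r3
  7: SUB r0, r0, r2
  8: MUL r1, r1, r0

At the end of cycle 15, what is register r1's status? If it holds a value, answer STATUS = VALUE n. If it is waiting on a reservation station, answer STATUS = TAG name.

c1: issue MUL r2<-Mul1 | r0:3,r1:5,r2:Mul1,r3:7
c2: issue MUL r0<-Mul2 | r0:Mul2,r1:5,r2:Mul1,r3:7
c3: issue SUB r3<-Add1 | r0:Mul2,r1:5,r2:Mul1,r3:Add1
c4: issue SUB r3<-Add2 | r0:Mul2,r1:5,r2:Mul1,r3:Add2
c5: stall | r0:Mul2,r1:5,r2:Mul1,r3:Add2
c6: CDB Mul1=30; issue MUL r0<-Mul1 | r0:Mul1,r1:5,r2:30,r3:Add2
c7: CDB Mul2=49; issue ADD r3<-Add3 | r0:Mul1,r1:5,r2:30,r3:Add3
c8: stall | r0:Mul1,r1:5,r2:30,r3:Add3
c9: CDB Add1=44; issue ADD r0<-Add1 | r0:Add1,r1:5,r2:30,r3:Add3
c10: CDB Add3=10; issue SUB r0<-Add3 | r0:Add3,r1:5,r2:30,r3:10
c11: CDB Add2=14; issue MUL r1<-Mul2 | r0:Add3,r1:Mul2,r2:30,r3:10
c12: CDB Add1=20 | r0:Add3,r1:Mul2,r2:30,r3:10
c13: - | r0:Add3,r1:Mul2,r2:30,r3:10
c14: CDB Add3=-10 | r0:-10,r1:Mul2,r2:30,r3:10
c15: - | r0:-10,r1:Mul2,r2:30,r3:10

STATUS = TAG Mul2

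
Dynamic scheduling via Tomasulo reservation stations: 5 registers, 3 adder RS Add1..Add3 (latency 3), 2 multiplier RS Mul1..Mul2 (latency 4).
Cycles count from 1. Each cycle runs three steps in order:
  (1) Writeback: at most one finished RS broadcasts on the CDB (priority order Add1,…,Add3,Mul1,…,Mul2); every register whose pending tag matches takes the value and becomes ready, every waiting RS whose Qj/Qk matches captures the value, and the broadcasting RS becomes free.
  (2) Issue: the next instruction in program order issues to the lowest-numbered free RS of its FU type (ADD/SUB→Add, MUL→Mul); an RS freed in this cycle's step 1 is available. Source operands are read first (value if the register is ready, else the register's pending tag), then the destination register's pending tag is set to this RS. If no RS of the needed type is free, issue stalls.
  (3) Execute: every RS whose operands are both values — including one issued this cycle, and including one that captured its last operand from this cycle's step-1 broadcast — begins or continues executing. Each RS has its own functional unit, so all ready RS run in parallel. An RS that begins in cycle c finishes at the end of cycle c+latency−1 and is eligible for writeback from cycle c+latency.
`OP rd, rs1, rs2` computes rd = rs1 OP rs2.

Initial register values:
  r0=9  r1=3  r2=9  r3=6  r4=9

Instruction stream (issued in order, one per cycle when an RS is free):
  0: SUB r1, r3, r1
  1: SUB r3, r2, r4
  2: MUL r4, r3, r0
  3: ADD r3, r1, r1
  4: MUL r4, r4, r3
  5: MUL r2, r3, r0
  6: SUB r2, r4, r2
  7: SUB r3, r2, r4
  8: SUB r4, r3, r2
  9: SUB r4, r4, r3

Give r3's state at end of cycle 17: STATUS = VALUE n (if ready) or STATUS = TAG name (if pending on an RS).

c1: issue SUB r1<-Add1 | r0:9,r1:Add1,r2:9,r3:6,r4:9
c2: issue SUB r3<-Add2 | r0:9,r1:Add1,r2:9,r3:Add2,r4:9
c3: issue MUL r4<-Mul1 | r0:9,r1:Add1,r2:9,r3:Add2,r4:Mul1
c4: CDB Add1=3; issue ADD r3<-Add1 | r0:9,r1:3,r2:9,r3:Add1,r4:Mul1
c5: CDB Add2=0; issue MUL r4<-Mul2 | r0:9,r1:3,r2:9,r3:Add1,r4:Mul2
c6: stall | r0:9,r1:3,r2:9,r3:Add1,r4:Mul2
c7: CDB Add1=6; stall | r0:9,r1:3,r2:9,r3:6,r4:Mul2
c8: stall | r0:9,r1:3,r2:9,r3:6,r4:Mul2
c9: CDB Mul1=0; issue MUL r2<-Mul1 | r0:9,r1:3,r2:Mul1,r3:6,r4:Mul2
c10: issue SUB r2<-Add1 | r0:9,r1:3,r2:Add1,r3:6,r4:Mul2
c11: issue SUB r3<-Add2 | r0:9,r1:3,r2:Add1,r3:Add2,r4:Mul2
c12: issue SUB r4<-Add3 | r0:9,r1:3,r2:Add1,r3:Add2,r4:Add3
c13: CDB Mul1=54; stall | r0:9,r1:3,r2:Add1,r3:Add2,r4:Add3
c14: CDB Mul2=0; stall | r0:9,r1:3,r2:Add1,r3:Add2,r4:Add3
c15: stall | r0:9,r1:3,r2:Add1,r3:Add2,r4:Add3
c16: stall | r0:9,r1:3,r2:Add1,r3:Add2,r4:Add3
c17: CDB Add1=-54; issue SUB r4<-Add1 | r0:9,r1:3,r2:-54,r3:Add2,r4:Add1

STATUS = TAG Add2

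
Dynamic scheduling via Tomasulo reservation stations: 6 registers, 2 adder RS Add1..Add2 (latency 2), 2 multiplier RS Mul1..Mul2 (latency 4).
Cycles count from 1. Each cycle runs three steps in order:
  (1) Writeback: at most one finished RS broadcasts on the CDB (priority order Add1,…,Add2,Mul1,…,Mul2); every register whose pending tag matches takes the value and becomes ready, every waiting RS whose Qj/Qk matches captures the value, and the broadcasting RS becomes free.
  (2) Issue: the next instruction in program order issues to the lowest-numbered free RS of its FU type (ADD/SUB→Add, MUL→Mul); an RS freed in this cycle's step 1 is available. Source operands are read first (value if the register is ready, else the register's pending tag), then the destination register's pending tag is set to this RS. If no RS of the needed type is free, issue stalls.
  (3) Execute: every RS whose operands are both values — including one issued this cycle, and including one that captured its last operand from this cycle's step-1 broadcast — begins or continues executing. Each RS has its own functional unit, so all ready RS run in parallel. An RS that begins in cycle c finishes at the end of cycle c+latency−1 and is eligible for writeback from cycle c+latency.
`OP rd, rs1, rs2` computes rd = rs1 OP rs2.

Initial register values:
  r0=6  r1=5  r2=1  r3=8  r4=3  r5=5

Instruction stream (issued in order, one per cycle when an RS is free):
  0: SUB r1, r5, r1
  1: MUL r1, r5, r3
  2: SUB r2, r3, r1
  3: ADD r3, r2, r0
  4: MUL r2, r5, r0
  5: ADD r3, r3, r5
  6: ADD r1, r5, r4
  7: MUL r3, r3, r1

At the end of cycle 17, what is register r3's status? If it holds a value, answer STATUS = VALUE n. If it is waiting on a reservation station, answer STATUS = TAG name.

  c1: issue SUB r1<-Add1  regs: r0:6,r1:Add1,r2:1,r3:8,r4:3,r5:5
  c2: issue MUL r1<-Mul1  regs: r0:6,r1:Mul1,r2:1,r3:8,r4:3,r5:5
  c3: CDB Add1=0; issue SUB r2<-Add1  regs: r0:6,r1:Mul1,r2:Add1,r3:8,r4:3,r5:5
  c4: issue ADD r3<-Add2  regs: r0:6,r1:Mul1,r2:Add1,r3:Add2,r4:3,r5:5
  c5: issue MUL r2<-Mul2  regs: r0:6,r1:Mul1,r2:Mul2,r3:Add2,r4:3,r5:5
  c6: CDB Mul1=40; stall  regs: r0:6,r1:40,r2:Mul2,r3:Add2,r4:3,r5:5
  c7: stall  regs: r0:6,r1:40,r2:Mul2,r3:Add2,r4:3,r5:5
  c8: CDB Add1=-32; issue ADD r3<-Add1  regs: r0:6,r1:40,r2:Mul2,r3:Add1,r4:3,r5:5
  c9: CDB Mul2=30; stall  regs: r0:6,r1:40,r2:30,r3:Add1,r4:3,r5:5
  c10: CDB Add2=-26; issue ADD r1<-Add2  regs: r0:6,r1:Add2,r2:30,r3:Add1,r4:3,r5:5
  c11: issue MUL r3<-Mul1  regs: r0:6,r1:Add2,r2:30,r3:Mul1,r4:3,r5:5
  c12: CDB Add1=-21  regs: r0:6,r1:Add2,r2:30,r3:Mul1,r4:3,r5:5
  c13: CDB Add2=8  regs: r0:6,r1:8,r2:30,r3:Mul1,r4:3,r5:5
  c14: -  regs: r0:6,r1:8,r2:30,r3:Mul1,r4:3,r5:5
  c15: -  regs: r0:6,r1:8,r2:30,r3:Mul1,r4:3,r5:5
  c16: -  regs: r0:6,r1:8,r2:30,r3:Mul1,r4:3,r5:5
  c17: CDB Mul1=-168  regs: r0:6,r1:8,r2:30,r3:-168,r4:3,r5:5

STATUS = VALUE -168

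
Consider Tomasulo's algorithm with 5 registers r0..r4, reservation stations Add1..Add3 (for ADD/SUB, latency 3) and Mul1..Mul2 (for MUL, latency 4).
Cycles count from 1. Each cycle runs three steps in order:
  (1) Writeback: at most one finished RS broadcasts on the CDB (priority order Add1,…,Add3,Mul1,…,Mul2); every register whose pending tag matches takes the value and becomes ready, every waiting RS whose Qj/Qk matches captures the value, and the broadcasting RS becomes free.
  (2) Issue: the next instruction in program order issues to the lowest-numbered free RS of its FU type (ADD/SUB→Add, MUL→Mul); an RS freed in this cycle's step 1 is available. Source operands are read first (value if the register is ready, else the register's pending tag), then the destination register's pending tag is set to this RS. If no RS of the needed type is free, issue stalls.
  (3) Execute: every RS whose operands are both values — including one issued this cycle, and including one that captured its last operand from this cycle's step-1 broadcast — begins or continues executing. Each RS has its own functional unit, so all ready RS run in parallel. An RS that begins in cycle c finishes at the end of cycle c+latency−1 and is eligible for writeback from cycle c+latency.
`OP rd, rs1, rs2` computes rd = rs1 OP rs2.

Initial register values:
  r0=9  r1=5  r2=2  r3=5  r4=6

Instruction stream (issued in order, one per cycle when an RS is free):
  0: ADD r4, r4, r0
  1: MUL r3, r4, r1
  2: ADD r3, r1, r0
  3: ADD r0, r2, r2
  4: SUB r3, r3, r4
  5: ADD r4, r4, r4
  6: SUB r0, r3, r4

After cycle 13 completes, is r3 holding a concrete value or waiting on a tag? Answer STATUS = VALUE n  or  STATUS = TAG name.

STATUS = VALUE -1

c1: issue ADD r4<-Add1 | r0:9,r1:5,r2:2,r3:5,r4:Add1
c2: issue MUL r3<-Mul1 | r0:9,r1:5,r2:2,r3:Mul1,r4:Add1
c3: issue ADD r3<-Add2 | r0:9,r1:5,r2:2,r3:Add2,r4:Add1
c4: CDB Add1=15; issue ADD r0<-Add1 | r0:Add1,r1:5,r2:2,r3:Add2,r4:15
c5: issue SUB r3<-Add3 | r0:Add1,r1:5,r2:2,r3:Add3,r4:15
c6: CDB Add2=14; issue ADD r4<-Add2 | r0:Add1,r1:5,r2:2,r3:Add3,r4:Add2
c7: CDB Add1=4; issue SUB r0<-Add1 | r0:Add1,r1:5,r2:2,r3:Add3,r4:Add2
c8: CDB Mul1=75 | r0:Add1,r1:5,r2:2,r3:Add3,r4:Add2
c9: CDB Add2=30 | r0:Add1,r1:5,r2:2,r3:Add3,r4:30
c10: CDB Add3=-1 | r0:Add1,r1:5,r2:2,r3:-1,r4:30
c11: - | r0:Add1,r1:5,r2:2,r3:-1,r4:30
c12: - | r0:Add1,r1:5,r2:2,r3:-1,r4:30
c13: CDB Add1=-31 | r0:-31,r1:5,r2:2,r3:-1,r4:30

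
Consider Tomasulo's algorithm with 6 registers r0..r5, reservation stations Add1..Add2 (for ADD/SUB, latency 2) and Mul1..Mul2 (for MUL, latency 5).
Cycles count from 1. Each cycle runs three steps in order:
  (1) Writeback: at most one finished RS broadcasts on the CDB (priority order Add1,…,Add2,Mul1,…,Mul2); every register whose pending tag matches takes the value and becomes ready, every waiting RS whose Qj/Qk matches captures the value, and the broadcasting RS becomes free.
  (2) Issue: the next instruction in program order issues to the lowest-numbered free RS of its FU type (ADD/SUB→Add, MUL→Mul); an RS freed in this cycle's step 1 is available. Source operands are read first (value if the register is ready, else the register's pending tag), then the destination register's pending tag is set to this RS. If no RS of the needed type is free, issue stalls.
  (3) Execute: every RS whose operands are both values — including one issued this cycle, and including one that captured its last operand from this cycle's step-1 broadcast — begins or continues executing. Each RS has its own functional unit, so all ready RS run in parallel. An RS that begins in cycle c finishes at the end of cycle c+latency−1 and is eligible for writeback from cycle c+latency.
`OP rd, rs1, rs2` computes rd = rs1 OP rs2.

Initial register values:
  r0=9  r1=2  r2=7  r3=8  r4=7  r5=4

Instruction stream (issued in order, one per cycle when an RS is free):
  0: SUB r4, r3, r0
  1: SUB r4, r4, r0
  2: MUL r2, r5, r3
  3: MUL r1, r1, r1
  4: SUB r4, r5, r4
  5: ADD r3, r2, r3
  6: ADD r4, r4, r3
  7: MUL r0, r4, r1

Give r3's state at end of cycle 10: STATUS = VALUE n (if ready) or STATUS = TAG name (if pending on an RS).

cycle 1: issue SUB r4<-Add1 // r0:9,r1:2,r2:7,r3:8,r4:Add1,r5:4
cycle 2: issue SUB r4<-Add2 // r0:9,r1:2,r2:7,r3:8,r4:Add2,r5:4
cycle 3: CDB Add1=-1; issue MUL r2<-Mul1 // r0:9,r1:2,r2:Mul1,r3:8,r4:Add2,r5:4
cycle 4: issue MUL r1<-Mul2 // r0:9,r1:Mul2,r2:Mul1,r3:8,r4:Add2,r5:4
cycle 5: CDB Add2=-10; issue SUB r4<-Add1 // r0:9,r1:Mul2,r2:Mul1,r3:8,r4:Add1,r5:4
cycle 6: issue ADD r3<-Add2 // r0:9,r1:Mul2,r2:Mul1,r3:Add2,r4:Add1,r5:4
cycle 7: CDB Add1=14; issue ADD r4<-Add1 // r0:9,r1:Mul2,r2:Mul1,r3:Add2,r4:Add1,r5:4
cycle 8: CDB Mul1=32; issue MUL r0<-Mul1 // r0:Mul1,r1:Mul2,r2:32,r3:Add2,r4:Add1,r5:4
cycle 9: CDB Mul2=4 // r0:Mul1,r1:4,r2:32,r3:Add2,r4:Add1,r5:4
cycle 10: CDB Add2=40 // r0:Mul1,r1:4,r2:32,r3:40,r4:Add1,r5:4

STATUS = VALUE 40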